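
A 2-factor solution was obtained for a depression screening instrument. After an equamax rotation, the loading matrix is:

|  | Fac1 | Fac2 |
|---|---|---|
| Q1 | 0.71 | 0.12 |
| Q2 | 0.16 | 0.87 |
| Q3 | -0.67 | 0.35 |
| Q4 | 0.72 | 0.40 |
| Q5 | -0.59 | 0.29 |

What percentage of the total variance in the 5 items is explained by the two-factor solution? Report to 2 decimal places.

59.66%

Communalities: 0.5185, 0.7825, 0.5714, 0.6784, 0.4322; Σh² = 2.9830.
Total variance with 5 standardized items is 5, so the solution explains 2.9830/5 = 0.5966 = 59.66%.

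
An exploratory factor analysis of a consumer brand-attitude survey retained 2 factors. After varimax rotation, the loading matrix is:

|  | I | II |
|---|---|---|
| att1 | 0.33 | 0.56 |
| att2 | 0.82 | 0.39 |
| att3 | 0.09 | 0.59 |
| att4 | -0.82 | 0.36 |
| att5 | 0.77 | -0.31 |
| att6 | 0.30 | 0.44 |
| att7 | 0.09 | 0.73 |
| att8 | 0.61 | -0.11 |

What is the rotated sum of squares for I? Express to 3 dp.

2.525

SS loadings for I = 0.33² + 0.82² + 0.09² + (-0.82)² + 0.77² + 0.30² + 0.09² + 0.61² = 0.1089 + 0.6724 + 0.0081 + 0.6724 + 0.5929 + 0.0900 + 0.0081 + 0.3721 = 2.5249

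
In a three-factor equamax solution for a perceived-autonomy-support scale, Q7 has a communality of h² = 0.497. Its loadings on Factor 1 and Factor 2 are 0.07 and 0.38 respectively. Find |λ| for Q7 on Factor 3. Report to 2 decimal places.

Under orthogonal rotation h² = Σλ², so λ_Factor 3² = h² − (0.1493) = 0.497 − 0.1493 = 0.3477.
|λ| = √0.3477 = 0.5897.

0.59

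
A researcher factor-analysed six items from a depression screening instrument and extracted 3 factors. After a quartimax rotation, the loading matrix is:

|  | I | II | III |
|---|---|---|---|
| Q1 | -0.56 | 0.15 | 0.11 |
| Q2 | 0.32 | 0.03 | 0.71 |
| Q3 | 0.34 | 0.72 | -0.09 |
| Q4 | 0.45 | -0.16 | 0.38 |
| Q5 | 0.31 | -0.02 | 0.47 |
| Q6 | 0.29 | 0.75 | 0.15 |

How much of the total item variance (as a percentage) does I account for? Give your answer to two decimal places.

SS loadings for I = (-0.56)² + 0.32² + 0.34² + 0.45² + 0.31² + 0.29² = 0.9143
With 6 standardized items, total variance = 6. Proportion = 0.9143/6 = 0.1524 → 15.24%.

15.24%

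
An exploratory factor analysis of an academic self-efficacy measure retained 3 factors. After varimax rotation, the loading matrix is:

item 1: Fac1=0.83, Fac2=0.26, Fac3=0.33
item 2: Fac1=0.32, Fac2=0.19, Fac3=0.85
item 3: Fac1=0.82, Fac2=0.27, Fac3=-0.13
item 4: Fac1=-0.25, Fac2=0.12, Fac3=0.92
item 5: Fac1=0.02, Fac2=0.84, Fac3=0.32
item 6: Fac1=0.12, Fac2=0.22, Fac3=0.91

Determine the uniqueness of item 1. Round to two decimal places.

h² = 0.83² + 0.26² + 0.33² = 0.6889 + 0.0676 + 0.1089 = 0.8654
Uniqueness u² = 1 − h² = 1 − 0.8654 = 0.1346

0.13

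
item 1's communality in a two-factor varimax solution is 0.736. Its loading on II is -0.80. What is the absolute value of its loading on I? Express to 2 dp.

Under orthogonal rotation h² = Σλ², so λ_I² = h² − (0.6400) = 0.736 − 0.6400 = 0.0960.
|λ| = √0.0960 = 0.3098.

0.31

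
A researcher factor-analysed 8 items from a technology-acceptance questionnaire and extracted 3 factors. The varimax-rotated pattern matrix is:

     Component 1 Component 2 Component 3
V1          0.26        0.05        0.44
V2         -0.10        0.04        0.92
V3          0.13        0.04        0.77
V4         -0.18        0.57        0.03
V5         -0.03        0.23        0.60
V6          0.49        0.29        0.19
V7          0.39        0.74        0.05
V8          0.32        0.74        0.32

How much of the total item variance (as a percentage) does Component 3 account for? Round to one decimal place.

SS loadings for Component 3 = 0.44² + 0.92² + 0.77² + 0.03² + 0.60² + 0.19² + 0.05² + 0.32² = 2.1348
With 8 standardized items, total variance = 8. Proportion = 2.1348/8 = 0.2668 → 26.68%.

26.7%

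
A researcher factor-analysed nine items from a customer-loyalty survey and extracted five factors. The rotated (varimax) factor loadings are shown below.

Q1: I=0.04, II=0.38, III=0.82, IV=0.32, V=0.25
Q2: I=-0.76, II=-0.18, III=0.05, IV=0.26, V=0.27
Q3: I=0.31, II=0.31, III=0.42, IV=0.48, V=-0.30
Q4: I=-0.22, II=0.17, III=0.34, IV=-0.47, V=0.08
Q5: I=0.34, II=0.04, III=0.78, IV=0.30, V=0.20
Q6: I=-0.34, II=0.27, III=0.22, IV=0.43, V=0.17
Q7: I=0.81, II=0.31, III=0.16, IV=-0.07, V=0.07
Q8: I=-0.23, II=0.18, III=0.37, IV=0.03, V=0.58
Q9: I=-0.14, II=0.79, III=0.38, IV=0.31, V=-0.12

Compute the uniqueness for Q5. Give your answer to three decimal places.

h² = 0.34² + 0.04² + 0.78² + 0.30² + 0.20² = 0.1156 + 0.0016 + 0.6084 + 0.0900 + 0.0400 = 0.8556
Uniqueness u² = 1 − h² = 1 − 0.8556 = 0.1444

0.144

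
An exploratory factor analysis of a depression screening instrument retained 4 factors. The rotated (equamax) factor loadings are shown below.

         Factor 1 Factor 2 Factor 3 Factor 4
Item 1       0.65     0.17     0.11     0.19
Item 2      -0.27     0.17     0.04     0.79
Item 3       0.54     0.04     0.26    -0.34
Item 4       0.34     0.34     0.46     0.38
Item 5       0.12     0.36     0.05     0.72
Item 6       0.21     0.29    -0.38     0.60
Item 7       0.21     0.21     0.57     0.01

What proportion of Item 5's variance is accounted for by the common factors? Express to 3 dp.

0.665

h² = 0.12² + 0.36² + 0.05² + 0.72² = 0.0144 + 0.1296 + 0.0025 + 0.5184 = 0.6649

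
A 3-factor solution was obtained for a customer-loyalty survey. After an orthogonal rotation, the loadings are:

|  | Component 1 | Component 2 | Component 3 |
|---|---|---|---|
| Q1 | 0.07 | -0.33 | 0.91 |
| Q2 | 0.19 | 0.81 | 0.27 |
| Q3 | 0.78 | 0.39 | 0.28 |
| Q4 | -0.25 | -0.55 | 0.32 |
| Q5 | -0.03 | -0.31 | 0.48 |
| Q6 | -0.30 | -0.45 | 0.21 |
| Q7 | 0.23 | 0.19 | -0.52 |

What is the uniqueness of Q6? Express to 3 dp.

h² = (-0.30)² + (-0.45)² + 0.21² = 0.0900 + 0.2025 + 0.0441 = 0.3366
Uniqueness u² = 1 − h² = 1 − 0.3366 = 0.6634

0.663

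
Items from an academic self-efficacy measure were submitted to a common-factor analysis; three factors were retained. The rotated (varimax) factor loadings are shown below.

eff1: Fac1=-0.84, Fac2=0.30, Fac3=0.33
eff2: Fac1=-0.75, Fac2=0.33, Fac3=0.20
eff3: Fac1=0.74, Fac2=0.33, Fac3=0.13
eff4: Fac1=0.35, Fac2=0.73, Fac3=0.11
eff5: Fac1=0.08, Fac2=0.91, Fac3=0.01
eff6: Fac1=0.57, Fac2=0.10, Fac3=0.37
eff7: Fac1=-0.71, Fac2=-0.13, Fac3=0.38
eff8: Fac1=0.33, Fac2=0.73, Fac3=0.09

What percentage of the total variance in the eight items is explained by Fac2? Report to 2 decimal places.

27.86%

SS loadings for Fac2 = 0.30² + 0.33² + 0.33² + 0.73² + 0.91² + 0.10² + (-0.13)² + 0.73² = 2.2286
With 8 standardized items, total variance = 8. Proportion = 2.2286/8 = 0.2786 → 27.86%.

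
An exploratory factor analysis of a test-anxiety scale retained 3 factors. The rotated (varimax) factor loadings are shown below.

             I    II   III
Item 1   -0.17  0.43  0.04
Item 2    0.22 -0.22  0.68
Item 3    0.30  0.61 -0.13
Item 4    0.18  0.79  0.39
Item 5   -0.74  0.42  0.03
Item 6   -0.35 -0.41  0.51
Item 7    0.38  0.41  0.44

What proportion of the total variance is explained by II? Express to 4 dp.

SS loadings for II = 0.43² + (-0.22)² + 0.61² + 0.79² + 0.42² + (-0.41)² + 0.41² = 1.7421
Proportion of variance = 1.7421 / 7 = 0.2489.

0.2489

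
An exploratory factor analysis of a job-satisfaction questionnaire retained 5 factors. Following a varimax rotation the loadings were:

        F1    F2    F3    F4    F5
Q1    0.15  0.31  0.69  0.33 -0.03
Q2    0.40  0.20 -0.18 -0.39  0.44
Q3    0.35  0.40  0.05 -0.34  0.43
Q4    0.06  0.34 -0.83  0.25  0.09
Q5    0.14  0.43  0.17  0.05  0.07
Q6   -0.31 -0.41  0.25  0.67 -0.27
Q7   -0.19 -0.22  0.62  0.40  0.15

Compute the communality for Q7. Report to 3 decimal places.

0.651

h² = (-0.19)² + (-0.22)² + 0.62² + 0.40² + 0.15² = 0.0361 + 0.0484 + 0.3844 + 0.1600 + 0.0225 = 0.6514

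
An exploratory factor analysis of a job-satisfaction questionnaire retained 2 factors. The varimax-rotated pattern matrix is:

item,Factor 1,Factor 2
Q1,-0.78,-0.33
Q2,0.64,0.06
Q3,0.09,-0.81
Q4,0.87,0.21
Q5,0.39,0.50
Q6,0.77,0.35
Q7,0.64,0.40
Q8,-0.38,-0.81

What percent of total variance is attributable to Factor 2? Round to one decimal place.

SS loadings for Factor 2 = (-0.33)² + 0.06² + (-0.81)² + 0.21² + 0.50² + 0.35² + 0.40² + (-0.81)² = 2.0013
With 8 standardized items, total variance = 8. Proportion = 2.0013/8 = 0.2502 → 25.02%.

25.0%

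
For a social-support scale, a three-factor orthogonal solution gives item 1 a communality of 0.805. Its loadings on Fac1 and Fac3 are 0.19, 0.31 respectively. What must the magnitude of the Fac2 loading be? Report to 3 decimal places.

0.820

Under orthogonal rotation h² = Σλ², so λ_Fac2² = h² − (0.1322) = 0.805 − 0.1322 = 0.6728.
|λ| = √0.6728 = 0.8202.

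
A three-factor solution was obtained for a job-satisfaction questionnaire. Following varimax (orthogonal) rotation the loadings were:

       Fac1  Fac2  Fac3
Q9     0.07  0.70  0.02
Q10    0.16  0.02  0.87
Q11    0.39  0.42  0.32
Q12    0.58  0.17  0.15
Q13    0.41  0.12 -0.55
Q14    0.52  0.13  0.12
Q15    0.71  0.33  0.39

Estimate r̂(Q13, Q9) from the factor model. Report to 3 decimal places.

r̂ = Σ λ_i·λ_j across factors = (0.41)(0.07) + (0.12)(0.70) + (-0.55)(0.02)
  = +0.0287 +0.0840 -0.0110 = 0.1017

0.102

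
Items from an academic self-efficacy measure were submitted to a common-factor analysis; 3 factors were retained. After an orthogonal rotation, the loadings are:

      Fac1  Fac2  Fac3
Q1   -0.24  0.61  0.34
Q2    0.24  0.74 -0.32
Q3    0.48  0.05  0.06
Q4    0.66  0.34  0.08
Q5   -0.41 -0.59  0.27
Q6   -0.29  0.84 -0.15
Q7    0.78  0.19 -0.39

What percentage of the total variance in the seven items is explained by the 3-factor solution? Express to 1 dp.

Communalities: 0.5453, 0.7076, 0.2365, 0.5576, 0.5891, 0.8122, 0.7966; Σh² = 4.2449.
Total variance with 7 standardized items is 7, so the solution explains 4.2449/7 = 0.6064 = 60.64%.

60.6%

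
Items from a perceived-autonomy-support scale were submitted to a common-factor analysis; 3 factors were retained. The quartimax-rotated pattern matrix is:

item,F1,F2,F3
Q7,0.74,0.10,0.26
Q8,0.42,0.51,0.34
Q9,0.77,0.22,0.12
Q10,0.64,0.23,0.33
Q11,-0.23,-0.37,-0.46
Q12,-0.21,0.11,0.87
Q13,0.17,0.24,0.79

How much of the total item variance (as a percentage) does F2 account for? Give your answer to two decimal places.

SS loadings for F2 = 0.10² + 0.51² + 0.22² + 0.23² + (-0.37)² + 0.11² + 0.24² = 0.5780
With 7 standardized items, total variance = 7. Proportion = 0.5780/7 = 0.0826 → 8.26%.

8.26%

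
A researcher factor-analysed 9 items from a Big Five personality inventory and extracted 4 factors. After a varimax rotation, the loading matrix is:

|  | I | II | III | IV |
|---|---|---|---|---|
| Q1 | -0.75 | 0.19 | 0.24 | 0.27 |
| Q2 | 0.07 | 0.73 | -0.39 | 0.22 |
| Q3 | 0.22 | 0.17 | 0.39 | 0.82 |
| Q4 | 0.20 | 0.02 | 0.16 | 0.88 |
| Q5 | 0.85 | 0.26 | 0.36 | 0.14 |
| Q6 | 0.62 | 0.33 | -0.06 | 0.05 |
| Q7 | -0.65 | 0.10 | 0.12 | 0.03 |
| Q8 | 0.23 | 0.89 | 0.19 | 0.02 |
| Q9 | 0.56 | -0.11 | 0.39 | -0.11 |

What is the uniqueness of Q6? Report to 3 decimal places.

h² = 0.62² + 0.33² + (-0.06)² + 0.05² = 0.3844 + 0.1089 + 0.0036 + 0.0025 = 0.4994
Uniqueness u² = 1 − h² = 1 − 0.4994 = 0.5006

0.501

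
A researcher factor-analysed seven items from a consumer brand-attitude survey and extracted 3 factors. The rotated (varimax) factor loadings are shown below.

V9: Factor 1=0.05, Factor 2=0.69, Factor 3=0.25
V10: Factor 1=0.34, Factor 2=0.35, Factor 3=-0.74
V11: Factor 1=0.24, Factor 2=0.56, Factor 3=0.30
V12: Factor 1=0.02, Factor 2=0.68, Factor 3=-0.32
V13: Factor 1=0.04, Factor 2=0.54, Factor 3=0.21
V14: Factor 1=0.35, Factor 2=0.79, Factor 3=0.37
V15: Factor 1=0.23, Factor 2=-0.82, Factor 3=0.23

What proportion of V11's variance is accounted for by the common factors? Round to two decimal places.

0.46

h² = 0.24² + 0.56² + 0.30² = 0.0576 + 0.3136 + 0.0900 = 0.4612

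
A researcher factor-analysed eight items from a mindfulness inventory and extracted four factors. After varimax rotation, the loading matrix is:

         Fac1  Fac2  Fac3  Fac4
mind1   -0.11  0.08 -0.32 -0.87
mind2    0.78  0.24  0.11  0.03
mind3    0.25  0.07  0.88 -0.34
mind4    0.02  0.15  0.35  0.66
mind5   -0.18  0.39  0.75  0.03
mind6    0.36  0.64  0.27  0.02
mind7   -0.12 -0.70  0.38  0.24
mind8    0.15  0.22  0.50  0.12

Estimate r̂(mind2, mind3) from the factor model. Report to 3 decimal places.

r̂ = Σ λ_i·λ_j across factors = (0.78)(0.25) + (0.24)(0.07) + (0.11)(0.88) + (0.03)(-0.34)
  = +0.1950 +0.0168 +0.0968 -0.0102 = 0.2984

0.298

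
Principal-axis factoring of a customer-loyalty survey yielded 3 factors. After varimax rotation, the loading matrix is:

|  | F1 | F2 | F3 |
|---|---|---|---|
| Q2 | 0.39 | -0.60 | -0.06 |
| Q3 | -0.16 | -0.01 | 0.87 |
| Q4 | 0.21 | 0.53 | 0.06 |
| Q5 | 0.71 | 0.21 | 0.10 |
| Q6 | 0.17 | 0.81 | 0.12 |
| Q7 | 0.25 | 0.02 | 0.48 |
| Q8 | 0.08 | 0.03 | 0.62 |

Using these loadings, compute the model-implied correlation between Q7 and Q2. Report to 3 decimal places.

0.057

r̂ = Σ λ_i·λ_j across factors = (0.25)(0.39) + (0.02)(-0.60) + (0.48)(-0.06)
  = +0.0975 -0.0120 -0.0288 = 0.0567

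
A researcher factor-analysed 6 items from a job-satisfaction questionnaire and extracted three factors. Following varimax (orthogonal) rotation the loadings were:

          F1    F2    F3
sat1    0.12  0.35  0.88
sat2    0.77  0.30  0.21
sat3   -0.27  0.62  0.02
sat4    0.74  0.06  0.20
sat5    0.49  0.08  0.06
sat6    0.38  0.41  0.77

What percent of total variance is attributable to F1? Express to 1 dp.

SS loadings for F1 = 0.12² + 0.77² + (-0.27)² + 0.74² + 0.49² + 0.38² = 1.6123
With 6 standardized items, total variance = 6. Proportion = 1.6123/6 = 0.2687 → 26.87%.

26.9%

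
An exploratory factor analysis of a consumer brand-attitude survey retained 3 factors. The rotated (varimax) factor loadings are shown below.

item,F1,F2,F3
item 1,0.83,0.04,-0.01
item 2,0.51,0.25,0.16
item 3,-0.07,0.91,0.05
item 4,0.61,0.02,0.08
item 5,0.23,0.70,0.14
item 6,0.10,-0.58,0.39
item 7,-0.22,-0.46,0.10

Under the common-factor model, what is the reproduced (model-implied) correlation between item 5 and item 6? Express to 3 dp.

-0.328

r̂ = Σ λ_i·λ_j across factors = (0.23)(0.10) + (0.70)(-0.58) + (0.14)(0.39)
  = +0.0230 -0.4060 +0.0546 = -0.3284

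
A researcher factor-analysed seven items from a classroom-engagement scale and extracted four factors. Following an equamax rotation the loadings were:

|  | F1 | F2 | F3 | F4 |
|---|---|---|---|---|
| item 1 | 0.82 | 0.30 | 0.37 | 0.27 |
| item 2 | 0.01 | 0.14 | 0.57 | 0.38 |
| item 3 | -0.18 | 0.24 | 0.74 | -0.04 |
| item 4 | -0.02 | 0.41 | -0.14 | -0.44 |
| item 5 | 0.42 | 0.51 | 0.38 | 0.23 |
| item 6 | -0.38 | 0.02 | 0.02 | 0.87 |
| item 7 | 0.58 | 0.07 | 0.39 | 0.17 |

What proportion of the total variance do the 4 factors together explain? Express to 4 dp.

0.6486

Communalities: 0.9722, 0.4890, 0.6392, 0.3817, 0.6338, 0.9021, 0.5223; Σh² = 4.5403.
Total variance with 7 standardized items is 7, so the solution explains 4.5403/7 = 0.6486.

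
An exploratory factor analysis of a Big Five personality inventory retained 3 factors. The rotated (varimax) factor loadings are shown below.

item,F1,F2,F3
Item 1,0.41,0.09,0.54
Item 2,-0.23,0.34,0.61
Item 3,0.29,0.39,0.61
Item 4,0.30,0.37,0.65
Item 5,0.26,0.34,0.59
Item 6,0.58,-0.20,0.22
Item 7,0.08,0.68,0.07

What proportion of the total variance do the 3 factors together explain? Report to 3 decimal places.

Communalities: 0.4678, 0.5406, 0.6083, 0.6494, 0.5313, 0.4248, 0.4737; Σh² = 3.6959.
Total variance with 7 standardized items is 7, so the solution explains 3.6959/7 = 0.5280.

0.528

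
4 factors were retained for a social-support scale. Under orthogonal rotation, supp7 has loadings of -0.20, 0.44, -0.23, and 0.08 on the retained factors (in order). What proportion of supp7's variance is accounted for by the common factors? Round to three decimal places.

0.293

h² = (-0.20)² + 0.44² + (-0.23)² + 0.08² = 0.0400 + 0.1936 + 0.0529 + 0.0064 = 0.2929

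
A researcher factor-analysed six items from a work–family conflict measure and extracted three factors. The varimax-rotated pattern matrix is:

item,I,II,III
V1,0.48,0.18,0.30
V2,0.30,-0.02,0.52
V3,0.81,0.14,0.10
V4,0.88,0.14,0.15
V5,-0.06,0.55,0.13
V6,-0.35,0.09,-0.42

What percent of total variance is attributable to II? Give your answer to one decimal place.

6.4%

SS loadings for II = 0.18² + (-0.02)² + 0.14² + 0.14² + 0.55² + 0.09² = 0.3826
With 6 standardized items, total variance = 6. Proportion = 0.3826/6 = 0.0638 → 6.38%.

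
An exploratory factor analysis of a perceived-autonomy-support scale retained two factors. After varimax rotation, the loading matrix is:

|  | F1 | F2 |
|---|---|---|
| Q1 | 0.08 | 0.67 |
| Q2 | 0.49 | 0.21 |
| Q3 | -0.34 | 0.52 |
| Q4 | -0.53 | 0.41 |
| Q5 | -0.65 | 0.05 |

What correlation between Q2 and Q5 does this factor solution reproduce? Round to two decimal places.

-0.31

r̂ = Σ λ_i·λ_j across factors = (0.49)(-0.65) + (0.21)(0.05)
  = -0.3185 +0.0105 = -0.3080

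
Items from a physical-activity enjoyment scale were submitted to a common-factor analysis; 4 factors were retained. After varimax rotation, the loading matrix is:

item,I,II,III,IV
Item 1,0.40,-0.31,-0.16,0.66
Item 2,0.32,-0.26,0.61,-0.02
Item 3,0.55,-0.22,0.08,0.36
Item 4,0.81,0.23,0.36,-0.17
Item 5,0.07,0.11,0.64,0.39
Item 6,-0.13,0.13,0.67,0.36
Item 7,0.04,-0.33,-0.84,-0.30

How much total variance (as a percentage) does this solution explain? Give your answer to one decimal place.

67.3%

SS loadings by factor: 1.2444, 0.4029, 2.0978, 0.9662; total = 4.7113.
Total variance with 7 standardized items is 7, so the solution explains 4.7113/7 = 0.6730 = 67.30%.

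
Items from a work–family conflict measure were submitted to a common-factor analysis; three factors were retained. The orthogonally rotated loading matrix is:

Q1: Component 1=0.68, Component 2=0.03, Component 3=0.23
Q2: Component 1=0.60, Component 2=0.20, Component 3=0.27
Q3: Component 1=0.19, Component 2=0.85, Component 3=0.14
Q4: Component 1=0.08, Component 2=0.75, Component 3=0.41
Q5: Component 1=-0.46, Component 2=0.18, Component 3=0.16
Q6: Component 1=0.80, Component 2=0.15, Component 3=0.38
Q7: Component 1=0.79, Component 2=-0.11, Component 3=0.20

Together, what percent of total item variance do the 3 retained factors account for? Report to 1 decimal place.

60.8%

Communalities: 0.5162, 0.4729, 0.7782, 0.7370, 0.2696, 0.8069, 0.6762; Σh² = 4.2570.
Total variance with 7 standardized items is 7, so the solution explains 4.2570/7 = 0.6081 = 60.81%.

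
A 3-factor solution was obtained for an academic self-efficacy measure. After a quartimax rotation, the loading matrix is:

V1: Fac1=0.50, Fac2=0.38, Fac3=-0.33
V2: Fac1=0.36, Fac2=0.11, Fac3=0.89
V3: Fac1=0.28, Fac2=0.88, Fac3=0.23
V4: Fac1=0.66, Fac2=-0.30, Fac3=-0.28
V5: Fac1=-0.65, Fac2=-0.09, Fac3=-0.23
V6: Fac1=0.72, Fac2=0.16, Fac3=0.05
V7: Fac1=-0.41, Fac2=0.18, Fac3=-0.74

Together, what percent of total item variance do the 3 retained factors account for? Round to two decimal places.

67.50%

SS loadings by factor: 2.0026, 1.0870, 1.6353; total = 4.7249.
Total variance with 7 standardized items is 7, so the solution explains 4.7249/7 = 0.6750 = 67.50%.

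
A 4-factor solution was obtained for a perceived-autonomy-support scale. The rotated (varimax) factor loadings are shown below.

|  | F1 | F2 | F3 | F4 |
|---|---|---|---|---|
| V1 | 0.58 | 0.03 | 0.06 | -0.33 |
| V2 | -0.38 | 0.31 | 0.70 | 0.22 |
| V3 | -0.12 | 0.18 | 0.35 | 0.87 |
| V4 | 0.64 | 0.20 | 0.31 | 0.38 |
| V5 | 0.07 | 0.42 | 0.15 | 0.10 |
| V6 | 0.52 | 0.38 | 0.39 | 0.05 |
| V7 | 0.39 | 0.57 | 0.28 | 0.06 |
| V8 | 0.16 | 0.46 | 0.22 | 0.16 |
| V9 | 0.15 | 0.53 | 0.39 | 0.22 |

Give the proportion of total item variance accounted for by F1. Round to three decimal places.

SS loadings for F1 = 0.58² + (-0.38)² + (-0.12)² + 0.64² + 0.07² + 0.52² + 0.39² + 0.16² + 0.15² = 1.3803
Proportion of variance = 1.3803 / 9 = 0.1534.

0.153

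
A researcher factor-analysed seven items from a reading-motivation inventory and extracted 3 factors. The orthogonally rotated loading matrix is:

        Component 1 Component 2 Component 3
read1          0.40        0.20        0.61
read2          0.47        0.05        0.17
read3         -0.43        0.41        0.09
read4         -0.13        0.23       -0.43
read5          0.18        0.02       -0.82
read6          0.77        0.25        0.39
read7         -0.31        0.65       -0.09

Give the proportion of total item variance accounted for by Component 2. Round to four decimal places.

SS loadings for Component 2 = 0.20² + 0.05² + 0.41² + 0.23² + 0.02² + 0.25² + 0.65² = 0.7489
Proportion of variance = 0.7489 / 7 = 0.1070.

0.1070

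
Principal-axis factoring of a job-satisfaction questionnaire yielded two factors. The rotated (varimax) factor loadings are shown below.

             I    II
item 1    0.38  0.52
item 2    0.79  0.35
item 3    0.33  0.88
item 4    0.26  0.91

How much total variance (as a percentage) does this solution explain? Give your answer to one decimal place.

Communalities: 0.4148, 0.7466, 0.8833, 0.8957; Σh² = 2.9404.
Total variance with 4 standardized items is 4, so the solution explains 2.9404/4 = 0.7351 = 73.51%.

73.5%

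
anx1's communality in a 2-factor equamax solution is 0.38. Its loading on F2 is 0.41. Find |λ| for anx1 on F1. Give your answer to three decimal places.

0.460

Under orthogonal rotation h² = Σλ², so λ_F1² = h² − (0.1681) = 0.38 − 0.1681 = 0.2119.
|λ| = √0.2119 = 0.4603.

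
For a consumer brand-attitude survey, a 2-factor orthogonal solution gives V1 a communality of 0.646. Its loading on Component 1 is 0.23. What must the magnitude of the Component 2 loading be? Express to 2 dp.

Under orthogonal rotation h² = Σλ², so λ_Component 2² = h² − (0.0529) = 0.646 − 0.0529 = 0.5931.
|λ| = √0.5931 = 0.7701.

0.77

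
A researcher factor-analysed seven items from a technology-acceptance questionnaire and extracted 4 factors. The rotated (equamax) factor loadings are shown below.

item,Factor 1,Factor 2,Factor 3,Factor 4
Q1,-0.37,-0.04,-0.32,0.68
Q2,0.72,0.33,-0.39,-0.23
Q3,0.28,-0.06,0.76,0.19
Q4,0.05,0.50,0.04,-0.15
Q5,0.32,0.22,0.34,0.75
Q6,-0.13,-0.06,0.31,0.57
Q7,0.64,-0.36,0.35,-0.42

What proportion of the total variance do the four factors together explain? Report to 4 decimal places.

0.6595

SS loadings by factor: 1.2651, 0.5457, 1.1679, 1.6377; total = 4.6164.
Total variance with 7 standardized items is 7, so the solution explains 4.6164/7 = 0.6595.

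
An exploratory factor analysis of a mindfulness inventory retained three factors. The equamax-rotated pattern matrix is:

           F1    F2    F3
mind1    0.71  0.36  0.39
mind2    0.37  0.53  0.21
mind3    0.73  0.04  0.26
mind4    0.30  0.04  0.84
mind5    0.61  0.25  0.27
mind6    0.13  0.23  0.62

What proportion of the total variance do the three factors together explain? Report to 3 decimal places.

SS loadings by factor: 1.6529, 0.5291, 1.4267; total = 3.6087.
Total variance with 6 standardized items is 6, so the solution explains 3.6087/6 = 0.6014.

0.601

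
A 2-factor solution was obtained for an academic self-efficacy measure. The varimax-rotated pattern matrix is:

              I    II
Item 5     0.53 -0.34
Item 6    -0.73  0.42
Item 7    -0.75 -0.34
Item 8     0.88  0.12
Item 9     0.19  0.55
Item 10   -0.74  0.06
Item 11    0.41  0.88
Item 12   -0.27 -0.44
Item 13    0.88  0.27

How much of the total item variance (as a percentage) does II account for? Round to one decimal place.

19.7%

SS loadings for II = (-0.34)² + 0.42² + (-0.34)² + 0.12² + 0.55² + 0.06² + 0.88² + (-0.44)² + 0.27² = 1.7690
With 9 standardized items, total variance = 9. Proportion = 1.7690/9 = 0.1966 → 19.66%.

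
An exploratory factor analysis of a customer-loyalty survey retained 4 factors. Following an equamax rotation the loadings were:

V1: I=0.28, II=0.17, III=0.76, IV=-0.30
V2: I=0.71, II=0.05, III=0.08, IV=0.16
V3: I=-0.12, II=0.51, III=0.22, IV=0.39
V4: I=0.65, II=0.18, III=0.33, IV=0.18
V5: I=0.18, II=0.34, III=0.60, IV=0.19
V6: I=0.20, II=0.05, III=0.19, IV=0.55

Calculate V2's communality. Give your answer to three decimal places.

0.539

h² = 0.71² + 0.05² + 0.08² + 0.16² = 0.5041 + 0.0025 + 0.0064 + 0.0256 = 0.5386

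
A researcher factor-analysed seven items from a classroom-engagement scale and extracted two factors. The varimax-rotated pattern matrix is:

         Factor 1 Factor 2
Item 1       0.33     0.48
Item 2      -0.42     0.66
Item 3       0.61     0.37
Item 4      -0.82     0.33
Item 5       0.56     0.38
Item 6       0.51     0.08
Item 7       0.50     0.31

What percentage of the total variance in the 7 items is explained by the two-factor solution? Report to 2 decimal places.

SS loadings by factor: 2.1535, 1.1587; total = 3.3122.
Total variance with 7 standardized items is 7, so the solution explains 3.3122/7 = 0.4732 = 47.32%.

47.32%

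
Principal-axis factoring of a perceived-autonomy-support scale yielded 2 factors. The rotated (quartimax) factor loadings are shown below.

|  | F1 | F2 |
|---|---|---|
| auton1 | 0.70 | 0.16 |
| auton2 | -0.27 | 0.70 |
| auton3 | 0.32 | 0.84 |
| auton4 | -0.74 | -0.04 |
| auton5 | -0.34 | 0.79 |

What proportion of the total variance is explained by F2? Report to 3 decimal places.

SS loadings for F2 = 0.16² + 0.70² + 0.84² + (-0.04)² + 0.79² = 1.8469
Proportion of variance = 1.8469 / 5 = 0.3694.

0.369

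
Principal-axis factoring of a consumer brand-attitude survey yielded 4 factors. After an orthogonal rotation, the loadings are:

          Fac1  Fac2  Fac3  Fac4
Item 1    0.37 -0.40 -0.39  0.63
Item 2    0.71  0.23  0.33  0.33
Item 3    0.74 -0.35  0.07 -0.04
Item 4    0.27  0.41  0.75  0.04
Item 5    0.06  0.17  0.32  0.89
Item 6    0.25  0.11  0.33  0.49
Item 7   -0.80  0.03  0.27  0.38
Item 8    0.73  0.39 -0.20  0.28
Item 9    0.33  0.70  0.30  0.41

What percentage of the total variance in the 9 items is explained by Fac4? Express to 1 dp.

SS loadings for Fac4 = 0.63² + 0.33² + (-0.04)² + 0.04² + 0.89² + 0.49² + 0.38² + 0.28² + 0.41² = 1.9321
With 9 standardized items, total variance = 9. Proportion = 1.9321/9 = 0.2147 → 21.47%.

21.5%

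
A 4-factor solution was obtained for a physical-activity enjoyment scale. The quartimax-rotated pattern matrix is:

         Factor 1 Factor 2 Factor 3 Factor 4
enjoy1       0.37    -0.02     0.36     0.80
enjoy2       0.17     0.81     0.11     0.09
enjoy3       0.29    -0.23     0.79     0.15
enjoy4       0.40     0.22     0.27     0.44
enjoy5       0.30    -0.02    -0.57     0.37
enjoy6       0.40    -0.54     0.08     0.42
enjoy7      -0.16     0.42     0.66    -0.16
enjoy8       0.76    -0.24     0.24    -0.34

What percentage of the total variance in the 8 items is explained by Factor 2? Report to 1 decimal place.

SS loadings for Factor 2 = (-0.02)² + 0.81² + (-0.23)² + 0.22² + (-0.02)² + (-0.54)² + 0.42² + (-0.24)² = 1.2838
With 8 standardized items, total variance = 8. Proportion = 1.2838/8 = 0.1605 → 16.05%.

16.0%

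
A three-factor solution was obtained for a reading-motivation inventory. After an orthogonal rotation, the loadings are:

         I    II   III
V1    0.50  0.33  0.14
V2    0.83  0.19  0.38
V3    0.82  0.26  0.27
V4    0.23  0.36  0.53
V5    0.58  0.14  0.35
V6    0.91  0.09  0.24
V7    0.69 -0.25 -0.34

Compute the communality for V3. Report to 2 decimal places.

0.81

h² = 0.82² + 0.26² + 0.27² = 0.6724 + 0.0676 + 0.0729 = 0.8129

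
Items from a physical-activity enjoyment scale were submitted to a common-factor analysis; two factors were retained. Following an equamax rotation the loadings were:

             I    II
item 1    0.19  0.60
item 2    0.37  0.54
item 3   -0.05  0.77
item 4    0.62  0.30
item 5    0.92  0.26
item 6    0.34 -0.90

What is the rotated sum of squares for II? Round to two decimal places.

SS loadings for II = 0.60² + 0.54² + 0.77² + 0.30² + 0.26² + (-0.90)² = 0.3600 + 0.2916 + 0.5929 + 0.0900 + 0.0676 + 0.8100 = 2.2121

2.21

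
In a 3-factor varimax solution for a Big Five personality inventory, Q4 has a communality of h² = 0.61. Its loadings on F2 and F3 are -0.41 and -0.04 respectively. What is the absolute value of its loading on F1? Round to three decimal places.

0.664

Under orthogonal rotation h² = Σλ², so λ_F1² = h² − (0.1697) = 0.61 − 0.1697 = 0.4403.
|λ| = √0.4403 = 0.6636.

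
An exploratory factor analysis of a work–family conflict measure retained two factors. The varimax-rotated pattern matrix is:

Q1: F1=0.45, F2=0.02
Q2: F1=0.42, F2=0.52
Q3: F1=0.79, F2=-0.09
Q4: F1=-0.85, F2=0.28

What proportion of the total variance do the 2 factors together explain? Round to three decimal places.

SS loadings by factor: 1.7255, 0.3573; total = 2.0828.
Total variance with 4 standardized items is 4, so the solution explains 2.0828/4 = 0.5207.

0.521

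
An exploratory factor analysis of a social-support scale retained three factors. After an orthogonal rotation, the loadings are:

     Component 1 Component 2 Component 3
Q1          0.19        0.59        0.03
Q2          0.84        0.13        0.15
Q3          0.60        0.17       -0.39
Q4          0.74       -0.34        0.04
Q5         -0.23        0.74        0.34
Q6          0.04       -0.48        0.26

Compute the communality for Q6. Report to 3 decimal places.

0.300

h² = 0.04² + (-0.48)² + 0.26² = 0.0016 + 0.2304 + 0.0676 = 0.2996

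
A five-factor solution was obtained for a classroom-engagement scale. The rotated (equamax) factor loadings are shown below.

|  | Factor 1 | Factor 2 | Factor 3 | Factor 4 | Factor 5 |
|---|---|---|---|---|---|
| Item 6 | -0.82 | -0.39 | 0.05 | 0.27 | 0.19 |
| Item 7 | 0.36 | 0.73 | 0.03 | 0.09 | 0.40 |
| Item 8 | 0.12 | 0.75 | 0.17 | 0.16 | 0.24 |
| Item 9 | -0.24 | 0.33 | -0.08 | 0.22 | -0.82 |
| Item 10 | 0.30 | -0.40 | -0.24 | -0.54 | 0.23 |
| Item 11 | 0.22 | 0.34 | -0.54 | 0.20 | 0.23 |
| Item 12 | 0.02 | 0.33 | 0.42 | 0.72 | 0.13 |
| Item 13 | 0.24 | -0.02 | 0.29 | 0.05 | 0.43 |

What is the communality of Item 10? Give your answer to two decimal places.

h² = 0.30² + (-0.40)² + (-0.24)² + (-0.54)² + 0.23² = 0.0900 + 0.1600 + 0.0576 + 0.2916 + 0.0529 = 0.6521

0.65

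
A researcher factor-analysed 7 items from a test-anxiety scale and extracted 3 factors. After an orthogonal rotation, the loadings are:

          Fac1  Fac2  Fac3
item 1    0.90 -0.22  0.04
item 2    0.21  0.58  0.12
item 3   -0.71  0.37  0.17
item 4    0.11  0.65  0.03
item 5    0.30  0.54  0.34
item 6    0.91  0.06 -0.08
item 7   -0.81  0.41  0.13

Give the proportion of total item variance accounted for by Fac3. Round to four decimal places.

SS loadings for Fac3 = 0.04² + 0.12² + 0.17² + 0.03² + 0.34² + (-0.08)² + 0.13² = 0.1847
Proportion of variance = 0.1847 / 7 = 0.0264.

0.0264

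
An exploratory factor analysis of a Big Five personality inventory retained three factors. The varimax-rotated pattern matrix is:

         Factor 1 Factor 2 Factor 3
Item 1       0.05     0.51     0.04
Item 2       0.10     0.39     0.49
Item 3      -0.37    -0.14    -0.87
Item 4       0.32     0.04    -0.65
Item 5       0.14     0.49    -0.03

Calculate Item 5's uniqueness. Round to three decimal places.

h² = 0.14² + 0.49² + (-0.03)² = 0.0196 + 0.2401 + 0.0009 = 0.2606
Uniqueness u² = 1 − h² = 1 − 0.2606 = 0.7394

0.739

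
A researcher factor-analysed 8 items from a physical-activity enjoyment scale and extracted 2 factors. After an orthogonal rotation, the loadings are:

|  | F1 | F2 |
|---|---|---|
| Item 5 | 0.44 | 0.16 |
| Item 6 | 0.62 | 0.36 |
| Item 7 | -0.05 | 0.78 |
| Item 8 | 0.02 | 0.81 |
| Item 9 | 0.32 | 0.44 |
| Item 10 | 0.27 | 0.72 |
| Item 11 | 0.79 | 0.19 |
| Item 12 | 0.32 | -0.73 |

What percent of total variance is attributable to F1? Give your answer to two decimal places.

18.53%

SS loadings for F1 = 0.44² + 0.62² + (-0.05)² + 0.02² + 0.32² + 0.27² + 0.79² + 0.32² = 1.4827
With 8 standardized items, total variance = 8. Proportion = 1.4827/8 = 0.1853 → 18.53%.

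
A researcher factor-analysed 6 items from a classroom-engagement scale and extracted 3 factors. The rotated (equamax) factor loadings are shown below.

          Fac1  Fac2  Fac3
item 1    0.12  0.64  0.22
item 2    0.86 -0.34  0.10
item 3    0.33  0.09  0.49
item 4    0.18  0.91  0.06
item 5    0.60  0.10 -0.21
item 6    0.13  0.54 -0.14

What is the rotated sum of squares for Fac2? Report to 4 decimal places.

1.6630

SS loadings for Fac2 = 0.64² + (-0.34)² + 0.09² + 0.91² + 0.10² + 0.54² = 0.4096 + 0.1156 + 0.0081 + 0.8281 + 0.0100 + 0.2916 = 1.6630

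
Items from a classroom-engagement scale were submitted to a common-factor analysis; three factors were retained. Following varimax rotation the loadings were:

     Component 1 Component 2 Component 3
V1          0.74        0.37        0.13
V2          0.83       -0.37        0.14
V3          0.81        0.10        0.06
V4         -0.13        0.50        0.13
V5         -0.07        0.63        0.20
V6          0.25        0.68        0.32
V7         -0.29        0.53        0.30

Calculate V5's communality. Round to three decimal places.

h² = (-0.07)² + 0.63² + 0.20² = 0.0049 + 0.3969 + 0.0400 = 0.4418

0.442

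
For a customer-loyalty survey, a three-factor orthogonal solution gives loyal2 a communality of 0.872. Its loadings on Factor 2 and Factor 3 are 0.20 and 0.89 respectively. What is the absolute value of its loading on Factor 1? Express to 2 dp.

Under orthogonal rotation h² = Σλ², so λ_Factor 1² = h² − (0.8321) = 0.872 − 0.8321 = 0.0399.
|λ| = √0.0399 = 0.1997.

0.20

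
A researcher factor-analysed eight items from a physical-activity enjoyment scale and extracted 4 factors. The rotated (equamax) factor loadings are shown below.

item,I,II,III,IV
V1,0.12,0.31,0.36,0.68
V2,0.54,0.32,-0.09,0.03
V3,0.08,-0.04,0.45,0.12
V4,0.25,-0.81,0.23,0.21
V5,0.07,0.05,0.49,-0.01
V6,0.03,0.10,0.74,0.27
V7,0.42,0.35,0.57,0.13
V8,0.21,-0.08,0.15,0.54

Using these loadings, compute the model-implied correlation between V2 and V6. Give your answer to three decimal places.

-0.010

r̂ = Σ λ_i·λ_j across factors = (0.54)(0.03) + (0.32)(0.10) + (-0.09)(0.74) + (0.03)(0.27)
  = +0.0162 +0.0320 -0.0666 +0.0081 = -0.0103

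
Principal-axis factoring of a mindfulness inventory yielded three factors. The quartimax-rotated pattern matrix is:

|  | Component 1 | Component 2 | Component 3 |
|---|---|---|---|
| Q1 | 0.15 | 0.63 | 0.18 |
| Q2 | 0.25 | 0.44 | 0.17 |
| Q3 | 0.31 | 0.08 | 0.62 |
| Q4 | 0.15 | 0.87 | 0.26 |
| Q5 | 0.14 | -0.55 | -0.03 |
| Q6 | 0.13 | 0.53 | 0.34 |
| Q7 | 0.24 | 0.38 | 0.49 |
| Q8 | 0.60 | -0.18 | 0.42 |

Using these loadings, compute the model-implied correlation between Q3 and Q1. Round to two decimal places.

0.21

r̂ = Σ λ_i·λ_j across factors = (0.31)(0.15) + (0.08)(0.63) + (0.62)(0.18)
  = +0.0465 +0.0504 +0.1116 = 0.2085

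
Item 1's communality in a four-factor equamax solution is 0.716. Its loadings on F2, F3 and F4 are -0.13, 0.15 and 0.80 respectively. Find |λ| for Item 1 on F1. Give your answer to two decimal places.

0.19

Under orthogonal rotation h² = Σλ², so λ_F1² = h² − (0.6794) = 0.716 − 0.6794 = 0.0366.
|λ| = √0.0366 = 0.1913.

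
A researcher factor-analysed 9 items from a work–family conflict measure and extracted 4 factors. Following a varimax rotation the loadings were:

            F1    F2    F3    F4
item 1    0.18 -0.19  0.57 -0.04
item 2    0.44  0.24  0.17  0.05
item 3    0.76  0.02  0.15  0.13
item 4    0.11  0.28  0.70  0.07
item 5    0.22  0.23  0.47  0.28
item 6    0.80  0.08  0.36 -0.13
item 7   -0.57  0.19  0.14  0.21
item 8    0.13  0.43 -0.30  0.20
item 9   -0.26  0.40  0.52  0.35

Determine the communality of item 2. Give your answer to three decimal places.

h² = 0.44² + 0.24² + 0.17² + 0.05² = 0.1936 + 0.0576 + 0.0289 + 0.0025 = 0.2826

0.283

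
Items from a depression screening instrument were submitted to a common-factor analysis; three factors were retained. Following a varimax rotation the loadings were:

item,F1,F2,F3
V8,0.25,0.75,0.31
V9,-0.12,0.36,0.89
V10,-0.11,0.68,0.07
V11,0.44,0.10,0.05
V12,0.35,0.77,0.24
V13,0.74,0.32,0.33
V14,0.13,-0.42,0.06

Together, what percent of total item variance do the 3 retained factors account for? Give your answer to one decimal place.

Communalities: 0.7211, 0.9361, 0.4794, 0.2061, 0.7730, 0.7589, 0.1969; Σh² = 4.0715.
Total variance with 7 standardized items is 7, so the solution explains 4.0715/7 = 0.5816 = 58.16%.

58.2%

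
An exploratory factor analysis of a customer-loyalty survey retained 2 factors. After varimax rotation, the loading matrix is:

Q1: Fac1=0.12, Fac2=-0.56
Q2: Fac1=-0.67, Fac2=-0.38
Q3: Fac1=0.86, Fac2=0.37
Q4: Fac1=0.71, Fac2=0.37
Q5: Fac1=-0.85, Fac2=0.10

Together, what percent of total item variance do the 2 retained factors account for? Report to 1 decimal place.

Communalities: 0.3280, 0.5933, 0.8765, 0.6410, 0.7325; Σh² = 3.1713.
Total variance with 5 standardized items is 5, so the solution explains 3.1713/5 = 0.6343 = 63.43%.

63.4%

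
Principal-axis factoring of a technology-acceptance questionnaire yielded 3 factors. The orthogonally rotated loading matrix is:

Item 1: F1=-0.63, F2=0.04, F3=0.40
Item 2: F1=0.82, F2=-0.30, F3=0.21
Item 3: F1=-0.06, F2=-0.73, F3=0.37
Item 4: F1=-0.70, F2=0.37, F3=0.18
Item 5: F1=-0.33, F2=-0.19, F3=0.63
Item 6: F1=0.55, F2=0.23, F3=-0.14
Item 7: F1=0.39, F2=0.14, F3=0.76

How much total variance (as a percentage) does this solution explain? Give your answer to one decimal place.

62.3%

SS loadings by factor: 2.1264, 0.8700, 1.3675; total = 4.3639.
Total variance with 7 standardized items is 7, so the solution explains 4.3639/7 = 0.6234 = 62.34%.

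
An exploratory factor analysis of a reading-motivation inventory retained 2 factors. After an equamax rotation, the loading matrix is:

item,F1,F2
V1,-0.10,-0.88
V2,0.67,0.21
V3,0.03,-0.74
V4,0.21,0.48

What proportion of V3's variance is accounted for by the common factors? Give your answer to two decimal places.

h² = 0.03² + (-0.74)² = 0.0009 + 0.5476 = 0.5485

0.55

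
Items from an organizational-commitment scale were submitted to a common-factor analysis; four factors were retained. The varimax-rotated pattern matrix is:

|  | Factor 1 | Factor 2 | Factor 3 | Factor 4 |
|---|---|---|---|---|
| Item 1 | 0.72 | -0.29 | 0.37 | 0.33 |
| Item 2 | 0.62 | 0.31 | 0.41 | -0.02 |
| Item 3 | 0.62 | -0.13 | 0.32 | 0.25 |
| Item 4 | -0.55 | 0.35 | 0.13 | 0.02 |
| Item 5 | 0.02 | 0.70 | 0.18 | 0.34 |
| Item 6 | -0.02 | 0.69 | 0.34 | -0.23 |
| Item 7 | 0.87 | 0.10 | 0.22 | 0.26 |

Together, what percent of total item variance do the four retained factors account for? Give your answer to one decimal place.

66.7%

SS loadings by factor: 2.3474, 1.2957, 0.6207, 0.4083; total = 4.6721.
Total variance with 7 standardized items is 7, so the solution explains 4.6721/7 = 0.6674 = 66.74%.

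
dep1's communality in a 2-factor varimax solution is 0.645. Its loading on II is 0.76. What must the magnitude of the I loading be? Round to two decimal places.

0.26

Under orthogonal rotation h² = Σλ², so λ_I² = h² − (0.5776) = 0.645 − 0.5776 = 0.0674.
|λ| = √0.0674 = 0.2596.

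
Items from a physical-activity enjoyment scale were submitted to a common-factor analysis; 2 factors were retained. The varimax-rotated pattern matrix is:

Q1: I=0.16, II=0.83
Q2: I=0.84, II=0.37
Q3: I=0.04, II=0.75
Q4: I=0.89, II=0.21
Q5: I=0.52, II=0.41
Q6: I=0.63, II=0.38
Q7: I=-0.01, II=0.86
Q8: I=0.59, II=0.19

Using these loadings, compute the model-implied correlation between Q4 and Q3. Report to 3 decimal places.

0.193

r̂ = Σ λ_i·λ_j across factors = (0.89)(0.04) + (0.21)(0.75)
  = +0.0356 +0.1575 = 0.1931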